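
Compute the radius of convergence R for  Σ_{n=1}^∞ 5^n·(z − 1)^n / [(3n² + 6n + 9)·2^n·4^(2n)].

R = 32/5

Ratio test: |a_{n+1}/a_n| = [(3n² + 6n + 9)/(3(n+1)² + 6(n+1) + 9)] · 5/(2·16) → 5/32 as n → ∞.
Hence the series converges for |z − 1| < 1/(5/32) = 32/5, so the radius of convergence is 32/5.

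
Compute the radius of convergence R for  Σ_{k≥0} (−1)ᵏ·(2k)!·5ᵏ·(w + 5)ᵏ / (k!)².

R = 1/20

By the ratio test, |a_{k+1}/a_k| = (2k+1)·(2k+2)/(k+1)² · 5 → 20.
Hence the series converges for |w + 5| < 1/(20) = 1/20, so the radius of convergence is 1/20.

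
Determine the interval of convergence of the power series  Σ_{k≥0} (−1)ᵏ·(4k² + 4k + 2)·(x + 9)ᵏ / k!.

(−∞, ∞)

Apply the ratio test: |a_{k+1}| / |a_k| = (4(k+1)² + 4(k+1) + 2)/(4k² + 4k + 2) · 1/(k+1), which tends to 0 as k → ∞.
The ratio tends to 0 regardless of x, hence R = ∞.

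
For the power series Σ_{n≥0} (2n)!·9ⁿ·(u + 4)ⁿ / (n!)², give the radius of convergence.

Apply the ratio test: |a_{n+1}| / |a_n| = (2n+1)·(2n+2)/(n+1)² · 9, which tends to 36 as n → ∞.
The series converges when 36 · |u + 4| < 1, giving R = 1/36.

R = 1/36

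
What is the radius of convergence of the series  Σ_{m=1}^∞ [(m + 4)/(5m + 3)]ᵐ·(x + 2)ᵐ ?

By the Cauchy root test, |a_m|^(1/m) = (m + 4)/(5m + 3) → 1/5.
Convergence for |x + 2| · 1/5 < 1, i.e. |x + 2| < 5. So R = 5.

R = 5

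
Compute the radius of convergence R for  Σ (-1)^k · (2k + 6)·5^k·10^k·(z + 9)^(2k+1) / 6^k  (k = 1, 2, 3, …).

R = √3/5

Apply the ratio test: |a_{k+1}| / |a_k| = [(2(k+1) + 6)/(2k + 6)] · 5·10/6, which tends to 25/3 as k → ∞.
Successive powers of (z + 9) differ by 2, so the series converges when |z + 9|² · 25/3 < 1, i.e. |z + 9| < √(3/25). So R = √3/5.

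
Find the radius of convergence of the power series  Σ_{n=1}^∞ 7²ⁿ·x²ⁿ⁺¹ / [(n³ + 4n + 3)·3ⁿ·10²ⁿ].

By the ratio test, |a_{n+1}/a_n| = [(n³ + 4n + 3)/((n+1)³ + 4(n+1) + 3)] · 49/(3·100) → 49/300.
Since the exponent of x increases by 2 each term, convergence requires |x|² < 300/49, hence R = 10√3/7.

R = 10√3/7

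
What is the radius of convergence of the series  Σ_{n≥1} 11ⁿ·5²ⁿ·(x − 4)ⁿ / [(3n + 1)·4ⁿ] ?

Apply the ratio test: |a_{n+1}| / |a_n| = [(3n + 1)/(3(n+1) + 1)] · 11·25/4, which tends to 275/4 as n → ∞.
Hence the series converges for |x − 4| < 1/(275/4) = 4/275, so the radius of convergence is 4/275.

R = 4/275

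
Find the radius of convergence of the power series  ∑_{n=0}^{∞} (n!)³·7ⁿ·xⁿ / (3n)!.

R = 27/7

The ratio of consecutive coefficients is (n+1)³/[(3n+1)·(3n+2)·(3n+3)] · 7 → 7/27.
Hence the series converges for |x| < 1/(7/27) = 27/7, so the radius of convergence is 27/7.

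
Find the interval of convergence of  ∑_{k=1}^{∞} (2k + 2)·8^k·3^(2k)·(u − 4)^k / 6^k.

Ratio test: |a_{k+1}/a_k| = [(2(k+1) + 2)/(2k + 2)] · 8·9/6 → 12 as k → ∞.
Convergence for |u − 4| · 12 < 1, i.e. |u − 4| < 1/12. So R = 1/12.
Check u = 49/12: the terms have absolute value of order k, which does not tend to 0, so the series diverges by the divergence test.
Check u = 47/12: the k-th term does not approach 0; divergence by the term test.

(47/12, 49/12)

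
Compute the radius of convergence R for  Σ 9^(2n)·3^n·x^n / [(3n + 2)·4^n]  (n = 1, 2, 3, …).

R = 4/243

By the ratio test, |a_{n+1}/a_n| = [(3n + 2)/(3(n+1) + 2)] · 81·3/4 → 243/4.
Convergence for |x| · 243/4 < 1, i.e. |x| < 4/243. So R = 4/243.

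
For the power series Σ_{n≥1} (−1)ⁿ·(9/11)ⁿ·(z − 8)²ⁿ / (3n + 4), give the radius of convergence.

Ratio test: |a_{n+1}/a_n| = [(3n + 4)/(3(n+1) + 4)] · 9/11 → 9/11 as n → ∞.
Since the exponent of (z − 8) increases by 2 each term, convergence requires |z − 8|² < 11/9, hence R = √11/3.

R = √11/3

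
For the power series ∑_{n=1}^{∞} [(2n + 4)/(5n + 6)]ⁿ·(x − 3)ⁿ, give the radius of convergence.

R = 5/2

Root test: |a_n|^(1/n) = (2n + 4)/(5n + 6) → 2/5.
Convergence for |x − 3| · 2/5 < 1, i.e. |x − 3| < 5/2. So R = 5/2.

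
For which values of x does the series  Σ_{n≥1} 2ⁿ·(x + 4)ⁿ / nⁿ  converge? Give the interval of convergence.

(−∞, ∞)

Root test: |a_n|^(1/n) = 2/n → 0.
The limit is 0 for every x, so R = ∞.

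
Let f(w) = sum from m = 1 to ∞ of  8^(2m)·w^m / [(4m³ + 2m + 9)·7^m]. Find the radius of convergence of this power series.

By the ratio test, |a_{m+1}/a_m| = [(4m³ + 2m + 9)/(4(m+1)³ + 2(m+1) + 9)] · 64/7 → 64/7.
Convergence for |w| · 64/7 < 1, i.e. |w| < 7/64. So R = 7/64.

R = 7/64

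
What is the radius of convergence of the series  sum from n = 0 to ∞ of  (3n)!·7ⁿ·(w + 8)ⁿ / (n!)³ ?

Ratio test: |a_{n+1}/a_n| = (3n+1)·(3n+2)·(3n+3)/(n+1)³ · 7 → 189 as n → ∞.
Convergence for |w + 8| · 189 < 1, i.e. |w + 8| < 1/189. So R = 1/189.

R = 1/189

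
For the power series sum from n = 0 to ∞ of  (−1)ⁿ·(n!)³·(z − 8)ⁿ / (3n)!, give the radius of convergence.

By the ratio test, |a_{n+1}/a_n| = (n+1)³/[(3n+1)·(3n+2)·(3n+3)] → 1/27.
Thus R = 1/(1/27) = 27.

R = 27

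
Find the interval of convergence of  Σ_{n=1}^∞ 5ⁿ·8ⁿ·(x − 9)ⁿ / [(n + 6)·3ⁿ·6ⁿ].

Ratio test: |a_{n+1}/a_n| = [(n + 6)/((n+1) + 6)] · 5·8/(3·6) → 20/9 as n → ∞.
Hence the series converges for |x − 9| < 1/(20/9) = 9/20, so the radius of convergence is 9/20.
At x = 189/20: the terms behave like c/n; limit comparison with the harmonic series gives divergence.
Endpoint x = 171/20: the terms alternate in sign and decrease monotonically to 0 in absolute value (size ~ c/n), so the alternating series test gives convergence.

[171/20, 189/20)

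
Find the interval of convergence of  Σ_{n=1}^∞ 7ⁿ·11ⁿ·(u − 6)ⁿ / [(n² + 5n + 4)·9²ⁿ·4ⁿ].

[138/77, 786/77]

Apply the ratio test: |a_{n+1}| / |a_n| = [(n² + 5n + 4)/((n+1)² + 5(n+1) + 4)] · 7·11/(81·4), which tends to 77/324 as n → ∞.
The series converges when 77/324 · |u − 6| < 1, giving R = 324/77.
Check u = 786/77: the terms are on the order of 1/n², so the series converges absolutely by comparison with the p-series (p = 2 > 1).
Endpoint u = 138/77: the terms are on the order of 1/n², so the series converges absolutely by comparison with the p-series (p = 2 > 1).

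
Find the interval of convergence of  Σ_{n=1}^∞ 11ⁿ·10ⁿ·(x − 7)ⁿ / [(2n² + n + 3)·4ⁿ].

Apply the ratio test: |a_{n+1}| / |a_n| = [(2n² + n + 3)/(2(n+1)² + (n+1) + 3)] · 11·10/4, which tends to 55/2 as n → ∞.
Thus R = 1/(55/2) = 2/55.
When x = 387/55, absolute convergence follows by limit comparison with Σ 1/n².
Check x = 383/55: the series is dominated by a constant times Σ 1/n², which converges (p = 2 > 1).

[383/55, 387/55]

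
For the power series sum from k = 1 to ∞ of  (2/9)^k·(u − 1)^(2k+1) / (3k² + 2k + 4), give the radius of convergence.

Ratio test: |a_{k+1}/a_k| = [(3k² + 2k + 4)/(3(k+1)² + 2(k+1) + 4)] · 2/9 → 2/9 as k → ∞.
Since the exponent of (u − 1) increases by 2 each term, convergence requires |u − 1|² < 9/2, hence R = 3√2/2.

R = 3√2/2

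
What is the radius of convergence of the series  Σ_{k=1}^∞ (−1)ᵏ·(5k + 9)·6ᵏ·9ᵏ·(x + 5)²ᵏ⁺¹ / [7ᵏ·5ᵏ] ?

Apply the ratio test: |a_{k+1}| / |a_k| = [(5(k+1) + 9)/(5k + 9)] · 6·9/(7·5), which tends to 54/35 as k → ∞.
Since the exponent of (x + 5) increases by 2 each term, convergence requires |x + 5|² < 35/54, hence R = √210/18.

R = √210/18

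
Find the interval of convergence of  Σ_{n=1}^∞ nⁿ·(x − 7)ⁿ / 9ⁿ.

{7}

Root test: |a_n|^(1/n) = n/9 → ∞.
The root grows without bound, so R = 0 (convergence only at x = 7).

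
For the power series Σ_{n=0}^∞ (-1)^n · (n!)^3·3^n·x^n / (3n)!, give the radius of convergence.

R = 9

Ratio test: |a_{n+1}/a_n| = (n+1)³/[(3n+1)·(3n+2)·(3n+3)] · 3 → 1/9 as n → ∞.
Thus R = 1/(1/9) = 9.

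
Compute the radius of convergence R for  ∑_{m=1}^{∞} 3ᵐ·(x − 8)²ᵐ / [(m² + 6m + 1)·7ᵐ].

Ratio test: |a_{m+1}/a_m| = [(m² + 6m + 1)/((m+1)² + 6(m+1) + 1)] · 3/7 → 3/7 as m → ∞.
Since the exponent of (x − 8) increases by 2 each term, convergence requires |x − 8|² < 7/3, hence R = √21/3.

R = √21/3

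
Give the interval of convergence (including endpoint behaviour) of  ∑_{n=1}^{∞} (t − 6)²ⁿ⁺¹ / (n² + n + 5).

Apply the ratio test: |a_{n+1}| / |a_n| = (n² + n + 5)/((n+1)² + (n+1) + 5), which tends to 1 as n → ∞.
Writing y = (t − 6)², the series in y has radius 1, so |t − 6| < √(1) = 1 and R = 1.
Check t = 7: the series is dominated by a constant times Σ 1/n², which converges (p = 2 > 1).
Endpoint t = 5: the terms are on the order of 1/n², so the series converges absolutely by comparison with the p-series (p = 2 > 1).

[5, 7]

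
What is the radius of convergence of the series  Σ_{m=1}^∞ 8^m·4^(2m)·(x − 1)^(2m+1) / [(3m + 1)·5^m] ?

R = √10/16

The ratio of consecutive coefficients is [(3m + 1)/(3(m+1) + 1)] · 8·16/5 → 128/5.
Successive powers of (x − 1) differ by 2, so the series converges when |x − 1|² · 128/5 < 1, i.e. |x − 1| < √(5/128). So R = √10/16.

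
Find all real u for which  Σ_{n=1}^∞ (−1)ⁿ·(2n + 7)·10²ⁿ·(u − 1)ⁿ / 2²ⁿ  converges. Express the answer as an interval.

(24/25, 26/25)

By the ratio test, |a_{n+1}/a_n| = [(2(n+1) + 7)/(2n + 7)] · 100/4 → 25.
Convergence for |u − 1| · 25 < 1, i.e. |u − 1| < 1/25. So R = 1/25.
At u = 26/25: the terms have absolute value of order n, which does not tend to 0, so the series diverges by the divergence test.
Check u = 24/25: the n-th term does not approach 0; divergence by the term test.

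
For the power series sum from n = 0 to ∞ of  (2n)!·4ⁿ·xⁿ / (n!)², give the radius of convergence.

Ratio test: |a_{n+1}/a_n| = (2n+1)·(2n+2)/(n+1)² · 4 → 16 as n → ∞.
Thus R = 1/(16) = 1/16.

R = 1/16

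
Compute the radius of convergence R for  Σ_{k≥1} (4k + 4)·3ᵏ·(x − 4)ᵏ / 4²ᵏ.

The ratio of consecutive coefficients is [(4(k+1) + 4)/(4k + 4)] · 3/16 → 3/16.
Thus R = 1/(3/16) = 16/3.

R = 16/3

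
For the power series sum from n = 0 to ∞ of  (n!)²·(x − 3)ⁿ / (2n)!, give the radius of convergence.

Ratio test: |a_{n+1}/a_n| = (n+1)²/[(2n+1)·(2n+2)] → 1/4 as n → ∞.
The series converges when 1/4 · |x − 3| < 1, giving R = 4.

R = 4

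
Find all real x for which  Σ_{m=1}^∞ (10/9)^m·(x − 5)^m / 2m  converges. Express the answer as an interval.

[41/10, 59/10)

By the ratio test, |a_{m+1}/a_m| = [2m/2(m+1)] · 10/9 → 10/9.
Convergence for |x − 5| · 10/9 < 1, i.e. |x − 5| < 9/10. So R = 9/10.
At x = 59/10: the terms are asymptotic to a nonzero constant times 1/m, so the series diverges by limit comparison with Σ 1/m.
When x = 41/10, an alternating series whose terms decrease to 0 in absolute value, so it converges by the Leibniz criterion.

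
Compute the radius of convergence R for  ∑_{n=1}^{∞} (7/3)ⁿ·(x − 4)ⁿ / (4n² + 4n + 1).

R = 3/7

The ratio of consecutive coefficients is [(4n² + 4n + 1)/(4(n+1)² + 4(n+1) + 1)] · 7/3 → 7/3.
Hence the series converges for |x − 4| < 1/(7/3) = 3/7, so the radius of convergence is 3/7.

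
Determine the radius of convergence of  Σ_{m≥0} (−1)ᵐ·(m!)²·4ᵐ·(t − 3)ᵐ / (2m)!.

By the ratio test, |a_{m+1}/a_m| = (m+1)²/[(2m+1)·(2m+2)] · 4 → 1.
So the series converges when |t − 3| < 1 and diverges when |t − 3| > 1; R = 1.

R = 1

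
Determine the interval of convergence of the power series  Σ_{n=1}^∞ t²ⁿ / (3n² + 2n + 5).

By the ratio test, |a_{n+1}/a_n| = (3n² + 2n + 5)/(3(n+1)² + 2(n+1) + 5) → 1.
Since the exponent of t increases by 2 each term, convergence requires |t|² < 1, hence R = 1.
Check t = 1: absolute convergence follows by limit comparison with Σ 1/n².
Check t = -1: the series is dominated by a constant times Σ 1/n², which converges (p = 2 > 1).

[-1, 1]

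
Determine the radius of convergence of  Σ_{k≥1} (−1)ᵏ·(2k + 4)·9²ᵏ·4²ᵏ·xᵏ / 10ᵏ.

Apply the ratio test: |a_{k+1}| / |a_k| = [(2(k+1) + 4)/(2k + 4)] · 81·16/10, which tends to 648/5 as k → ∞.
Convergence for |x| · 648/5 < 1, i.e. |x| < 5/648. So R = 5/648.

R = 5/648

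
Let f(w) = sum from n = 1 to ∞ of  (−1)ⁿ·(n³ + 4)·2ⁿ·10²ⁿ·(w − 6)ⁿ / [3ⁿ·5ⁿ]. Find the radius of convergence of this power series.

R = 3/40

Ratio test: |a_{n+1}/a_n| = [((n+1)³ + 4)/(n³ + 4)] · 2·100/(3·5) → 40/3 as n → ∞.
Convergence for |w − 6| · 40/3 < 1, i.e. |w − 6| < 3/40. So R = 3/40.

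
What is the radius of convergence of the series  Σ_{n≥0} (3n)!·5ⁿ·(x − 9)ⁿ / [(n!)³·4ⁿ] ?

Ratio test: |a_{n+1}/a_n| = (3n+1)·(3n+2)·(3n+3)/(n+1)³ · 5/4 → 135/4 as n → ∞.
Thus R = 1/(135/4) = 4/135.

R = 4/135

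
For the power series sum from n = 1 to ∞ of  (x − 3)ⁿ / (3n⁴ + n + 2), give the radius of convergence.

R = 1

Ratio test: |a_{n+1}/a_n| = (3n⁴ + n + 2)/(3(n+1)⁴ + (n+1) + 2) → 1 as n → ∞.
Hence R = 1.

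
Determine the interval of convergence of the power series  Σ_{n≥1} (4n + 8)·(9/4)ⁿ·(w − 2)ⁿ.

By the ratio test, |a_{n+1}/a_n| = [(4(n+1) + 8)/(4n + 8)] · 9/4 → 9/4.
Convergence for |w − 2| · 9/4 < 1, i.e. |w − 2| < 4/9. So R = 4/9.
Endpoint w = 22/9: the terms do not tend to 0, so the series diverges.
Endpoint w = 14/9: the terms have absolute value of order n, which does not tend to 0, so the series diverges by the divergence test.

(14/9, 22/9)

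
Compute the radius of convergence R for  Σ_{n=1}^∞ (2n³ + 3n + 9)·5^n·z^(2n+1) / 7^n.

R = √35/5

Apply the ratio test: |a_{n+1}| / |a_n| = [(2(n+1)³ + 3(n+1) + 9)/(2n³ + 3n + 9)] · 5/7, which tends to 5/7 as n → ∞.
Successive powers of z differ by 2, so the series converges when |z|² · 5/7 < 1, i.e. |z| < √(7/5). So R = √35/5.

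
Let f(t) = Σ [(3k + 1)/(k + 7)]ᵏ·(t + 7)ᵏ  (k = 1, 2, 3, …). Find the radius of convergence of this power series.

R = 1/3

Root test: |a_k|^(1/k) = (3k + 1)/(k + 7) → 3.
The series converges when 3 · |t + 7| < 1, giving R = 1/3.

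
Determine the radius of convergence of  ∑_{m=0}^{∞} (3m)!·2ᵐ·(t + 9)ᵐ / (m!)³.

By the ratio test, |a_{m+1}/a_m| = (3m+1)·(3m+2)·(3m+3)/(m+1)³ · 2 → 54.
Hence the series converges for |t + 9| < 1/(54) = 1/54, so the radius of convergence is 1/54.

R = 1/54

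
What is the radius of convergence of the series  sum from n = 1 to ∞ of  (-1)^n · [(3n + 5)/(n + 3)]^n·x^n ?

R = 1/3

By the Cauchy root test, |a_n|^(1/n) = (3n + 5)/(n + 3) → 3.
The series converges when 3 · |x| < 1, giving R = 1/3.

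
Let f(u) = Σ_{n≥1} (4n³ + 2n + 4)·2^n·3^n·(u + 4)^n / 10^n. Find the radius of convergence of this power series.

R = 5/3

Apply the ratio test: |a_{n+1}| / |a_n| = [(4(n+1)³ + 2(n+1) + 4)/(4n³ + 2n + 4)] · 2·3/10, which tends to 3/5 as n → ∞.
Convergence for |u + 4| · 3/5 < 1, i.e. |u + 4| < 5/3. So R = 5/3.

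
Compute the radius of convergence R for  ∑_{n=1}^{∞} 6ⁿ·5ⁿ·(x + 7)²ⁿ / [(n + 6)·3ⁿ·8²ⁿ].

R = 4√10/5

By the ratio test, |a_{n+1}/a_n| = [(n + 6)/((n+1) + 6)] · 6·5/(3·64) → 5/32.
Writing y = (x + 7)², the series in y has radius 32/5, so |x + 7| < √(32/5) and R = 4√10/5.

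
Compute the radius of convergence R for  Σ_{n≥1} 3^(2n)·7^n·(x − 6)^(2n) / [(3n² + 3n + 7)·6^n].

R = √42/21

Ratio test: |a_{n+1}/a_n| = [(3n² + 3n + 7)/(3(n+1)² + 3(n+1) + 7)] · 9·7/6 → 21/2 as n → ∞.
Successive powers of (x − 6) differ by 2, so the series converges when |x − 6|² · 21/2 < 1, i.e. |x − 6| < √(2/21). So R = √42/21.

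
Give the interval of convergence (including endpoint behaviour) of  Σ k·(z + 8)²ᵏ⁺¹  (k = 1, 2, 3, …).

By the ratio test, |a_{k+1}/a_k| = (k+1)/k → 1.
Successive powers of (z + 8) differ by 2, so the series converges when |z + 8|² · 1 < 1, i.e. |z + 8| < √(1) = 1. So R = 1.
When z = -7, the k-th term does not approach 0; divergence by the term test.
At z = -9: the terms do not tend to 0, so the series diverges.

(-9, -7)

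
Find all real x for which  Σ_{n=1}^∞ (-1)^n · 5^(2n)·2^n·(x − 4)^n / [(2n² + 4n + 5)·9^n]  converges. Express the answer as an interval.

[191/50, 209/50]

Ratio test: |a_{n+1}/a_n| = [(2n² + 4n + 5)/(2(n+1)² + 4(n+1) + 5)] · 25·2/9 → 50/9 as n → ∞.
Convergence for |x − 4| · 50/9 < 1, i.e. |x − 4| < 9/50. So R = 9/50.
Endpoint x = 209/50: the terms are on the order of 1/n², so the series converges absolutely by comparison with the p-series (p = 2 > 1).
Endpoint x = 191/50: the series is dominated by a constant times Σ 1/n², which converges (p = 2 > 1).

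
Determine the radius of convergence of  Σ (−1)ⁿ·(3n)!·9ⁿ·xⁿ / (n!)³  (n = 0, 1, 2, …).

The ratio of consecutive coefficients is (3n+1)·(3n+2)·(3n+3)/(n+1)³ · 9 → 243.
Thus R = 1/(243) = 1/243.

R = 1/243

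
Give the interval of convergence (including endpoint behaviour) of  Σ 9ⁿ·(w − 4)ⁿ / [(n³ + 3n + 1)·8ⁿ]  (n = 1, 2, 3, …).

[28/9, 44/9]

The ratio of consecutive coefficients is [(n³ + 3n + 1)/((n+1)³ + 3(n+1) + 1)] · 9/8 → 9/8.
Convergence for |w − 4| · 9/8 < 1, i.e. |w − 4| < 8/9. So R = 8/9.
At w = 44/9: the terms are on the order of 1/n³, so the series converges absolutely by comparison with the p-series (p = 3 > 1).
Check w = 28/9: absolute convergence follows by limit comparison with Σ 1/n³.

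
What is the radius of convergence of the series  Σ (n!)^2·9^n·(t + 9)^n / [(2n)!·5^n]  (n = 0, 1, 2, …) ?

Ratio test: |a_{n+1}/a_n| = (n+1)²/[(2n+1)·(2n+2)] · 9/5 → 9/20 as n → ∞.
Convergence for |t + 9| · 9/20 < 1, i.e. |t + 9| < 20/9. So R = 20/9.

R = 20/9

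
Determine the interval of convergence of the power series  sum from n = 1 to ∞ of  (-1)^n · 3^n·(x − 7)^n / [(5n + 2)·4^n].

The ratio of consecutive coefficients is [(5n + 2)/(5(n+1) + 2)] · 3/4 → 3/4.
Hence the series converges for |x − 7| < 1/(3/4) = 4/3, so the radius of convergence is 4/3.
When x = 25/3, the terms alternate in sign and decrease monotonically to 0 in absolute value (size ~ c/n), so the alternating series test gives convergence.
At x = 17/3: the terms behave like c/n; limit comparison with the harmonic series gives divergence.

(17/3, 25/3]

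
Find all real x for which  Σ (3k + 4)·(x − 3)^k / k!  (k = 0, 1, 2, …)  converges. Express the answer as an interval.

(−∞, ∞)

Apply the ratio test: |a_{k+1}| / |a_k| = (3(k+1) + 4)/(3k + 4) · 1/(k+1), which tends to 0 as k → ∞.
The limit is 0, so the series converges for all x; R = ∞.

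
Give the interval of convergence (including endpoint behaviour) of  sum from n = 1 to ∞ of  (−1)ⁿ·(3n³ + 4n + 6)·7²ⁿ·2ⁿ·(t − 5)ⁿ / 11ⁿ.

(479/98, 501/98)

The ratio of consecutive coefficients is [(3(n+1)³ + 4(n+1) + 6)/(3n³ + 4n + 6)] · 49·2/11 → 98/11.
Hence the series converges for |t − 5| < 1/(98/11) = 11/98, so the radius of convergence is 11/98.
Endpoint t = 501/98: the terms do not tend to 0, so the series diverges.
Check t = 479/98: the n-th term does not approach 0; divergence by the term test.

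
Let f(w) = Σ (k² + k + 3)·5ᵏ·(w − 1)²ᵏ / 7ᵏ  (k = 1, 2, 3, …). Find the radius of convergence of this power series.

Ratio test: |a_{k+1}/a_k| = [((k+1)² + (k+1) + 3)/(k² + k + 3)] · 5/7 → 5/7 as k → ∞.
Successive powers of (w − 1) differ by 2, so the series converges when |w − 1|² · 5/7 < 1, i.e. |w − 1| < √(7/5). So R = √35/5.

R = √35/5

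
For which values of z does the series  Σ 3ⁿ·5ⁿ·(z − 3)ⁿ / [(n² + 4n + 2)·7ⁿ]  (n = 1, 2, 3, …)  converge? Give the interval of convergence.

The ratio of consecutive coefficients is [(n² + 4n + 2)/((n+1)² + 4(n+1) + 2)] · 3·5/7 → 15/7.
Convergence for |z − 3| · 15/7 < 1, i.e. |z − 3| < 7/15. So R = 7/15.
Check z = 52/15: absolute convergence follows by limit comparison with Σ 1/n².
At z = 38/15: the series is dominated by a constant times Σ 1/n², which converges (p = 2 > 1).

[38/15, 52/15]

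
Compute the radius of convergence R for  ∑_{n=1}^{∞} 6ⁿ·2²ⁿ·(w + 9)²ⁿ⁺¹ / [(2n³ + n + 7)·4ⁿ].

R = √6/6

The ratio of consecutive coefficients is [(2n³ + n + 7)/(2(n+1)³ + (n+1) + 7)] · 6·4/4 → 6.
Since the exponent of (w + 9) increases by 2 each term, convergence requires |w + 9|² < 1/6, hence R = √6/6.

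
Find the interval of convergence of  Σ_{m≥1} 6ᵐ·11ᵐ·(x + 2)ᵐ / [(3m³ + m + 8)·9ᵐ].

[-47/22, -41/22]

The ratio of consecutive coefficients is [(3m³ + m + 8)/(3(m+1)³ + (m+1) + 8)] · 6·11/9 → 22/3.
Hence the series converges for |x + 2| < 1/(22/3) = 3/22, so the radius of convergence is 3/22.
At x = -41/22: absolute convergence follows by limit comparison with Σ 1/m³.
When x = -47/22, the terms are on the order of 1/m³, so the series converges absolutely by comparison with the p-series (p = 3 > 1).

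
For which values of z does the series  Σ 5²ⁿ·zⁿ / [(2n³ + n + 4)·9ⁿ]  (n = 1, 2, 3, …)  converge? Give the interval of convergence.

The ratio of consecutive coefficients is [(2n³ + n + 4)/(2(n+1)³ + (n+1) + 4)] · 25/9 → 25/9.
The series converges when 25/9 · |z| < 1, giving R = 9/25.
Check z = 9/25: the terms are on the order of 1/n³, so the series converges absolutely by comparison with the p-series (p = 3 > 1).
When z = -9/25, absolute convergence follows by limit comparison with Σ 1/n³.

[-9/25, 9/25]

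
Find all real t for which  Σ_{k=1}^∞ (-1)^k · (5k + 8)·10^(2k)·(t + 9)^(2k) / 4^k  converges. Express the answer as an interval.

(-46/5, -44/5)

By the ratio test, |a_{k+1}/a_k| = [(5(k+1) + 8)/(5k + 8)] · 100/4 → 25.
Successive powers of (t + 9) differ by 2, so the series converges when |t + 9|² · 25 < 1, i.e. |t + 9| < √(1/25) = 1/5. So R = 1/5.
Endpoint t = -44/5: the terms do not tend to 0, so the series diverges.
Endpoint t = -46/5: the terms do not tend to 0, so the series diverges.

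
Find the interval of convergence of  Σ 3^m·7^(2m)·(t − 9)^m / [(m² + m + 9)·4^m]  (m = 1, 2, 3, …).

[1319/147, 1327/147]

By the ratio test, |a_{m+1}/a_m| = [(m² + m + 9)/((m+1)² + (m+1) + 9)] · 3·49/4 → 147/4.
Thus R = 1/(147/4) = 4/147.
Check t = 1327/147: the terms are on the order of 1/m², so the series converges absolutely by comparison with the p-series (p = 2 > 1).
At t = 1319/147: absolute convergence follows by limit comparison with Σ 1/m².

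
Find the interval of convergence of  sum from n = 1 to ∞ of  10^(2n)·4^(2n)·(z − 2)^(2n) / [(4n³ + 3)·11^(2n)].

By the ratio test, |a_{n+1}/a_n| = [(4n³ + 3)/(4(n+1)³ + 3)] · 100·16/121 → 1600/121.
Successive powers of (z − 2) differ by 2, so the series converges when |z − 2|² · 1600/121 < 1, i.e. |z − 2| < √(121/1600) = 11/40. So R = 11/40.
At z = 91/40: the series is dominated by a constant times Σ 1/n³, which converges (p = 3 > 1).
Endpoint z = 69/40: the series is dominated by a constant times Σ 1/n³, which converges (p = 3 > 1).

[69/40, 91/40]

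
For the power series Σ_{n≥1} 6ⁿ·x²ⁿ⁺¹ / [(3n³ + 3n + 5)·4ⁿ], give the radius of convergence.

By the ratio test, |a_{n+1}/a_n| = [(3n³ + 3n + 5)/(3(n+1)³ + 3(n+1) + 5)] · 6/4 → 3/2.
Writing y = x², the series in y has radius 2/3, so |x| < √(2/3) and R = √6/3.

R = √6/3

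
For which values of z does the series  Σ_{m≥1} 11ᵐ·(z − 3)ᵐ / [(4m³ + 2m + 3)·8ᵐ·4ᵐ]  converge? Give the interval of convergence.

[1/11, 65/11]

Ratio test: |a_{m+1}/a_m| = [(4m³ + 2m + 3)/(4(m+1)³ + 2(m+1) + 3)] · 11/(8·4) → 11/32 as m → ∞.
Thus R = 1/(11/32) = 32/11.
At z = 65/11: absolute convergence follows by limit comparison with Σ 1/m³.
Endpoint z = 1/11: the series is dominated by a constant times Σ 1/m³, which converges (p = 3 > 1).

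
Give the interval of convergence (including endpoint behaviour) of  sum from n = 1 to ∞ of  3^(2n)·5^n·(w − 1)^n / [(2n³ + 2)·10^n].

Ratio test: |a_{n+1}/a_n| = [(2n³ + 2)/(2(n+1)³ + 2)] · 9·5/10 → 9/2 as n → ∞.
Thus R = 1/(9/2) = 2/9.
Check w = 11/9: absolute convergence follows by limit comparison with Σ 1/n³.
When w = 7/9, absolute convergence follows by limit comparison with Σ 1/n³.

[7/9, 11/9]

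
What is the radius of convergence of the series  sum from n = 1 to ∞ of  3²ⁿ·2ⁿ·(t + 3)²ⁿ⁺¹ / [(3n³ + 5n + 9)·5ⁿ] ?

R = √10/6

By the ratio test, |a_{n+1}/a_n| = [(3n³ + 5n + 9)/(3(n+1)³ + 5(n+1) + 9)] · 9·2/5 → 18/5.
Writing y = (t + 3)², the series in y has radius 5/18, so |t + 3| < √(5/18) and R = √10/6.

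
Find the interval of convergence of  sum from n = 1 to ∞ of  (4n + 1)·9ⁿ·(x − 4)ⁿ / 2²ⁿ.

By the ratio test, |a_{n+1}/a_n| = [(4(n+1) + 1)/(4n + 1)] · 9/4 → 9/4.
Hence the series converges for |x − 4| < 1/(9/4) = 4/9, so the radius of convergence is 4/9.
When x = 40/9, the terms do not tend to 0, so the series diverges.
When x = 32/9, the terms do not tend to 0, so the series diverges.

(32/9, 40/9)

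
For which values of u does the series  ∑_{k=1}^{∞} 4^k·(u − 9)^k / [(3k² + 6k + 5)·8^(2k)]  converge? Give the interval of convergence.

[-7, 25]

Ratio test: |a_{k+1}/a_k| = [(3k² + 6k + 5)/(3(k+1)² + 6(k+1) + 5)] · 4/64 → 1/16 as k → ∞.
Hence the series converges for |u − 9| < 1/(1/16) = 16, so the radius of convergence is 16.
At u = 25: the series is dominated by a constant times Σ 1/k², which converges (p = 2 > 1).
Endpoint u = -7: the terms are on the order of 1/k², so the series converges absolutely by comparison with the p-series (p = 2 > 1).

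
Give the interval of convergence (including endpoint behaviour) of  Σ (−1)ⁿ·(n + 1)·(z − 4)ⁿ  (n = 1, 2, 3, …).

The ratio of consecutive coefficients is ((n+1) + 1)/(n + 1) → 1.
So the series converges when |z − 4| < 1 and diverges when |z − 4| > 1; R = 1.
Check z = 5: the terms have absolute value of order n, which does not tend to 0, so the series diverges by the divergence test.
When z = 3, the terms do not tend to 0, so the series diverges.

(3, 5)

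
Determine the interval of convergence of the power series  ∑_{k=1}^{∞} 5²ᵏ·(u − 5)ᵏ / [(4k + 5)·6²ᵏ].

Ratio test: |a_{k+1}/a_k| = [(4k + 5)/(4(k+1) + 5)] · 25/36 → 25/36 as k → ∞.
The series converges when 25/36 · |u − 5| < 1, giving R = 36/25.
Check u = 161/25: comparison with the harmonic series Σ 1/k shows the series diverges.
When u = 89/25, an alternating series whose terms decrease to 0 in absolute value, so it converges by the Leibniz criterion.

[89/25, 161/25)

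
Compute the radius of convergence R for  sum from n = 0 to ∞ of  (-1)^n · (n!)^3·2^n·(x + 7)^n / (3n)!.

R = 27/2

By the ratio test, |a_{n+1}/a_n| = (n+1)³/[(3n+1)·(3n+2)·(3n+3)] · 2 → 2/27.
The series converges when 2/27 · |x + 7| < 1, giving R = 27/2.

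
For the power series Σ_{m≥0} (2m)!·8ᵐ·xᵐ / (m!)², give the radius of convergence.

Ratio test: |a_{m+1}/a_m| = (2m+1)·(2m+2)/(m+1)² · 8 → 32 as m → ∞.
Convergence for |x| · 32 < 1, i.e. |x| < 1/32. So R = 1/32.

R = 1/32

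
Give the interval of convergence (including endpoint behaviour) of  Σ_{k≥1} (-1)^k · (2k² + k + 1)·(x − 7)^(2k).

By the ratio test, |a_{k+1}/a_k| = (2(k+1)² + (k+1) + 1)/(2k² + k + 1) → 1.
Writing y = (x − 7)², the series in y has radius 1, so |x − 7| < √(1) = 1 and R = 1.
Endpoint x = 8: the k-th term does not approach 0; divergence by the term test.
Endpoint x = 6: the terms have absolute value of order k², which does not tend to 0, so the series diverges by the divergence test.

(6, 8)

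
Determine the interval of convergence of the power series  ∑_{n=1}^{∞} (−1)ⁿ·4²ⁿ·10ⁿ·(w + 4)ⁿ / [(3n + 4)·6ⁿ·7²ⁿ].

The ratio of consecutive coefficients is [(3n + 4)/(3(n+1) + 4)] · 16·10/(6·49) → 80/147.
Thus R = 1/(80/147) = 147/80.
At w = -173/80: an alternating series whose terms decrease to 0 in absolute value, so it converges by the Leibniz criterion.
Endpoint w = -467/80: the terms behave like c/n; limit comparison with the harmonic series gives divergence.

(-467/80, -173/80]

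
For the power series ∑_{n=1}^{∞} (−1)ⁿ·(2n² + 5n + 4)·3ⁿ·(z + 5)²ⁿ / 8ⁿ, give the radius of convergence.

R = 2√6/3

The ratio of consecutive coefficients is [(2(n+1)² + 5(n+1) + 4)/(2n² + 5n + 4)] · 3/8 → 3/8.
Writing y = (z + 5)², the series in y has radius 8/3, so |z + 5| < √(8/3) and R = 2√6/3.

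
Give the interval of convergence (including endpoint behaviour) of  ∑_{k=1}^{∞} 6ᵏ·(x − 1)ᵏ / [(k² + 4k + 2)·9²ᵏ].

Apply the ratio test: |a_{k+1}| / |a_k| = [(k² + 4k + 2)/((k+1)² + 4(k+1) + 2)] · 6/81, which tends to 2/27 as k → ∞.
Convergence for |x − 1| · 2/27 < 1, i.e. |x − 1| < 27/2. So R = 27/2.
When x = 29/2, absolute convergence follows by limit comparison with Σ 1/k².
At x = -25/2: the terms are on the order of 1/k², so the series converges absolutely by comparison with the p-series (p = 2 > 1).

[-25/2, 29/2]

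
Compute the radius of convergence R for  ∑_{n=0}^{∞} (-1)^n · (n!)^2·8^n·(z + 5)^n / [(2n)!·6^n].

R = 3

Ratio test: |a_{n+1}/a_n| = (n+1)²/[(2n+1)·(2n+2)] · 8/6 → 1/3 as n → ∞.
Convergence for |z + 5| · 1/3 < 1, i.e. |z + 5| < 3. So R = 3.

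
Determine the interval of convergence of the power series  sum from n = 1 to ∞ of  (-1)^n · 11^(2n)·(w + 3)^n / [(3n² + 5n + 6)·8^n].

Apply the ratio test: |a_{n+1}| / |a_n| = [(3n² + 5n + 6)/(3(n+1)² + 5(n+1) + 6)] · 121/8, which tends to 121/8 as n → ∞.
The series converges when 121/8 · |w + 3| < 1, giving R = 8/121.
At w = -355/121: absolute convergence follows by limit comparison with Σ 1/n².
Endpoint w = -371/121: the terms are on the order of 1/n², so the series converges absolutely by comparison with the p-series (p = 2 > 1).

[-371/121, -355/121]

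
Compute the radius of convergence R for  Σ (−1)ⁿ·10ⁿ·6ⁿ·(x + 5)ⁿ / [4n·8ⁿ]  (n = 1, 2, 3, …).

R = 2/15

By the ratio test, |a_{n+1}/a_n| = [4n/4(n+1)] · 10·6/8 → 15/2.
Convergence for |x + 5| · 15/2 < 1, i.e. |x + 5| < 2/15. So R = 2/15.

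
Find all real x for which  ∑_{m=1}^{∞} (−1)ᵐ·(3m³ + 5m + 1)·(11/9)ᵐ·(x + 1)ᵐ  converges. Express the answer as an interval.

Apply the ratio test: |a_{m+1}| / |a_m| = [(3(m+1)³ + 5(m+1) + 1)/(3m³ + 5m + 1)] · 11/9, which tends to 11/9 as m → ∞.
The series converges when 11/9 · |x + 1| < 1, giving R = 9/11.
At x = -2/11: the m-th term does not approach 0; divergence by the term test.
Check x = -20/11: the terms have absolute value of order m³, which does not tend to 0, so the series diverges by the divergence test.

(-20/11, -2/11)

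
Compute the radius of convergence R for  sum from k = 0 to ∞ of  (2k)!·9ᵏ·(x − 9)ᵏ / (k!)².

R = 1/36

The ratio of consecutive coefficients is (2k+1)·(2k+2)/(k+1)² · 9 → 36.
Convergence for |x − 9| · 36 < 1, i.e. |x − 9| < 1/36. So R = 1/36.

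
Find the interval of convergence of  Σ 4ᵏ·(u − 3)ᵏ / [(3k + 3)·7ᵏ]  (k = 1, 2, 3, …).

Ratio test: |a_{k+1}/a_k| = [(3k + 3)/(3(k+1) + 3)] · 4/7 → 4/7 as k → ∞.
Hence the series converges for |u − 3| < 1/(4/7) = 7/4, so the radius of convergence is 7/4.
Check u = 19/4: the terms behave like c/k; limit comparison with the harmonic series gives divergence.
When u = 5/4, convergence follows from the alternating series test (terms decrease monotonically to 0).

[5/4, 19/4)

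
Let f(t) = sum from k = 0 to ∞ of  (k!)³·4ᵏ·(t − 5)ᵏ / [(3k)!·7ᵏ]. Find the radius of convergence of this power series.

R = 189/4

By the ratio test, |a_{k+1}/a_k| = (k+1)³/[(3k+1)·(3k+2)·(3k+3)] · 4/7 → 4/189.
Convergence for |t − 5| · 4/189 < 1, i.e. |t − 5| < 189/4. So R = 189/4.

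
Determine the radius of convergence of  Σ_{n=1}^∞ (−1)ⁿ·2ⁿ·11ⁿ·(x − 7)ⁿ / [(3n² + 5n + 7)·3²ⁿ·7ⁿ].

Apply the ratio test: |a_{n+1}| / |a_n| = [(3n² + 5n + 7)/(3(n+1)² + 5(n+1) + 7)] · 2·11/(9·7), which tends to 22/63 as n → ∞.
The series converges when 22/63 · |x − 7| < 1, giving R = 63/22.

R = 63/22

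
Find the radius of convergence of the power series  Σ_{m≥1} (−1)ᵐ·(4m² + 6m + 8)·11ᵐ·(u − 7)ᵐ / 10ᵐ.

R = 10/11

Ratio test: |a_{m+1}/a_m| = [(4(m+1)² + 6(m+1) + 8)/(4m² + 6m + 8)] · 11/10 → 11/10 as m → ∞.
Convergence for |u − 7| · 11/10 < 1, i.e. |u − 7| < 10/11. So R = 10/11.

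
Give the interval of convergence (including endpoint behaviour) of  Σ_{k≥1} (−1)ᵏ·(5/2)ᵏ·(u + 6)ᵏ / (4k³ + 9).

Ratio test: |a_{k+1}/a_k| = [(4k³ + 9)/(4(k+1)³ + 9)] · 5/2 → 5/2 as k → ∞.
Thus R = 1/(5/2) = 2/5.
At u = -28/5: the series is dominated by a constant times Σ 1/k³, which converges (p = 3 > 1).
Check u = -32/5: absolute convergence follows by limit comparison with Σ 1/k³.

[-32/5, -28/5]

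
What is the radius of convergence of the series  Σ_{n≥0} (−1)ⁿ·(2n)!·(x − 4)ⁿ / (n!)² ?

Apply the ratio test: |a_{n+1}| / |a_n| = (2n+1)·(2n+2)/(n+1)², which tends to 4 as n → ∞.
Convergence for |x − 4| · 4 < 1, i.e. |x − 4| < 1/4. So R = 1/4.

R = 1/4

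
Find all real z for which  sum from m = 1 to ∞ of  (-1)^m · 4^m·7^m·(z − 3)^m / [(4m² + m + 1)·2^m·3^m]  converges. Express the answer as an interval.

Apply the ratio test: |a_{m+1}| / |a_m| = [(4m² + m + 1)/(4(m+1)² + (m+1) + 1)] · 4·7/(2·3), which tends to 14/3 as m → ∞.
Hence the series converges for |z − 3| < 1/(14/3) = 3/14, so the radius of convergence is 3/14.
When z = 45/14, absolute convergence follows by limit comparison with Σ 1/m².
Check z = 39/14: absolute convergence follows by limit comparison with Σ 1/m².

[39/14, 45/14]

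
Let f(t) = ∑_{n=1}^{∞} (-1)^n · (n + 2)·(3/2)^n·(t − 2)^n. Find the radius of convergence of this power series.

R = 2/3

Ratio test: |a_{n+1}/a_n| = [((n+1) + 2)/(n + 2)] · 3/2 → 3/2 as n → ∞.
Thus R = 1/(3/2) = 2/3.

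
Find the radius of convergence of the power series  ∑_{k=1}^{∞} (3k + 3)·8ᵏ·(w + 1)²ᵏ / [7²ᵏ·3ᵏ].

The ratio of consecutive coefficients is [(3(k+1) + 3)/(3k + 3)] · 8/(49·3) → 8/147.
Writing y = (w + 1)², the series in y has radius 147/8, so |w + 1| < √(147/8) and R = 7√6/4.

R = 7√6/4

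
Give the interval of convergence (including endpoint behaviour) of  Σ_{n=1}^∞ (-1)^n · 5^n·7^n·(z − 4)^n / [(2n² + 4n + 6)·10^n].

The ratio of consecutive coefficients is [(2n² + 4n + 6)/(2(n+1)² + 4(n+1) + 6)] · 5·7/10 → 7/2.
Convergence for |z − 4| · 7/2 < 1, i.e. |z − 4| < 2/7. So R = 2/7.
When z = 30/7, the terms are on the order of 1/n², so the series converges absolutely by comparison with the p-series (p = 2 > 1).
Endpoint z = 26/7: the series is dominated by a constant times Σ 1/n², which converges (p = 2 > 1).

[26/7, 30/7]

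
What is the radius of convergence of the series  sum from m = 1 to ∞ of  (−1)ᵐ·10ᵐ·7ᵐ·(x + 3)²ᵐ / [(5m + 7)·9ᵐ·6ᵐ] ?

R = 3√105/35

The ratio of consecutive coefficients is [(5m + 7)/(5(m+1) + 7)] · 10·7/(9·6) → 35/27.
Writing y = (x + 3)², the series in y has radius 27/35, so |x + 3| < √(27/35) and R = 3√105/35.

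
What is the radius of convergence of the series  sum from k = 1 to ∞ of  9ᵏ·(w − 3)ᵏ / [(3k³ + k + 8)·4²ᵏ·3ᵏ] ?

R = 16/3

By the ratio test, |a_{k+1}/a_k| = [(3k³ + k + 8)/(3(k+1)³ + (k+1) + 8)] · 9/(16·3) → 3/16.
Thus R = 1/(3/16) = 16/3.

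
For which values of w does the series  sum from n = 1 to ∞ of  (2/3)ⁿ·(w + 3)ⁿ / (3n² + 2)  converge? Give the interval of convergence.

[-9/2, -3/2]

By the ratio test, |a_{n+1}/a_n| = [(3n² + 2)/(3(n+1)² + 2)] · 2/3 → 2/3.
Thus R = 1/(2/3) = 3/2.
Check w = -3/2: the series is dominated by a constant times Σ 1/n², which converges (p = 2 > 1).
When w = -9/2, the terms are on the order of 1/n², so the series converges absolutely by comparison with the p-series (p = 2 > 1).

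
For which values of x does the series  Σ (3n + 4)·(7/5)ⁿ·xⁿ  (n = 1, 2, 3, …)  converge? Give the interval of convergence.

Apply the ratio test: |a_{n+1}| / |a_n| = [(3(n+1) + 4)/(3n + 4)] · 7/5, which tends to 7/5 as n → ∞.
Thus R = 1/(7/5) = 5/7.
Check x = 5/7: the terms do not tend to 0, so the series diverges.
When x = -5/7, the n-th term does not approach 0; divergence by the term test.

(-5/7, 5/7)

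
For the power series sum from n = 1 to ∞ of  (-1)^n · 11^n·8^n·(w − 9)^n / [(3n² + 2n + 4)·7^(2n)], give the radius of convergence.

By the ratio test, |a_{n+1}/a_n| = [(3n² + 2n + 4)/(3(n+1)² + 2(n+1) + 4)] · 11·8/49 → 88/49.
The series converges when 88/49 · |w − 9| < 1, giving R = 49/88.

R = 49/88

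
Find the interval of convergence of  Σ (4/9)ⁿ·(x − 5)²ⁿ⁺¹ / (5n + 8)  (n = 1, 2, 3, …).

Ratio test: |a_{n+1}/a_n| = [(5n + 8)/(5(n+1) + 8)] · 4/9 → 4/9 as n → ∞.
Since the exponent of (x − 5) increases by 2 each term, convergence requires |x − 5|² < 9/4, hence R = 3/2.
Endpoint x = 13/2: comparison with the harmonic series Σ 1/n shows the series diverges.
When x = 7/2, comparison with the harmonic series Σ 1/n shows the series diverges.

(7/2, 13/2)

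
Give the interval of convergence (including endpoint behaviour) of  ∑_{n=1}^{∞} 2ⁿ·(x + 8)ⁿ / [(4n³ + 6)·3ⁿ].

[-19/2, -13/2]

The ratio of consecutive coefficients is [(4n³ + 6)/(4(n+1)³ + 6)] · 2/3 → 2/3.
Hence the series converges for |x + 8| < 1/(2/3) = 3/2, so the radius of convergence is 3/2.
Endpoint x = -13/2: the terms are on the order of 1/n³, so the series converges absolutely by comparison with the p-series (p = 3 > 1).
Endpoint x = -19/2: the series is dominated by a constant times Σ 1/n³, which converges (p = 3 > 1).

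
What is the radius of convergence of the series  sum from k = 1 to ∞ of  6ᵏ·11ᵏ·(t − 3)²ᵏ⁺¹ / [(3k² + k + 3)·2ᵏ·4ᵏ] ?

Ratio test: |a_{k+1}/a_k| = [(3k² + k + 3)/(3(k+1)² + (k+1) + 3)] · 6·11/(2·4) → 33/4 as k → ∞.
Since the exponent of (t − 3) increases by 2 each term, convergence requires |t − 3|² < 4/33, hence R = 2√33/33.

R = 2√33/33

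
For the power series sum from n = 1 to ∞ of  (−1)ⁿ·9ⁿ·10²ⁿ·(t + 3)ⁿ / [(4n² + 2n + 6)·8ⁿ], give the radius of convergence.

Ratio test: |a_{n+1}/a_n| = [(4n² + 2n + 6)/(4(n+1)² + 2(n+1) + 6)] · 9·100/8 → 225/2 as n → ∞.
The series converges when 225/2 · |t + 3| < 1, giving R = 2/225.

R = 2/225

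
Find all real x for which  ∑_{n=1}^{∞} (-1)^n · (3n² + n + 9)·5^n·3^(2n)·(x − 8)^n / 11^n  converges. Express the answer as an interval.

(349/45, 371/45)

By the ratio test, |a_{n+1}/a_n| = [(3(n+1)² + (n+1) + 9)/(3n² + n + 9)] · 5·9/11 → 45/11.
Thus R = 1/(45/11) = 11/45.
Check x = 371/45: the terms do not tend to 0, so the series diverges.
When x = 349/45, the n-th term does not approach 0; divergence by the term test.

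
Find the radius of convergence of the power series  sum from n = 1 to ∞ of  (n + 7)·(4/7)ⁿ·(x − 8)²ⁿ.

The ratio of consecutive coefficients is [((n+1) + 7)/(n + 7)] · 4/7 → 4/7.
Successive powers of (x − 8) differ by 2, so the series converges when |x − 8|² · 4/7 < 1, i.e. |x − 8| < √(7/4). So R = √7/2.

R = √7/2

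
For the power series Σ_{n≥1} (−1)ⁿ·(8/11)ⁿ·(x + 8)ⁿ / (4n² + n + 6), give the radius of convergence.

Ratio test: |a_{n+1}/a_n| = [(4n² + n + 6)/(4(n+1)² + (n+1) + 6)] · 8/11 → 8/11 as n → ∞.
Thus R = 1/(8/11) = 11/8.

R = 11/8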